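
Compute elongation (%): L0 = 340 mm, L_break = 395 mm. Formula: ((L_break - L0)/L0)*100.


Formula: Elongation (%) = ((L_break - L0) / L0) * 100
Step 1: Extension = 395 - 340 = 55 mm
Step 2: Elongation = (55 / 340) * 100
Step 3: Elongation = 0.161765 * 100 = 16.1765% ≈ 16.2%

16.2%


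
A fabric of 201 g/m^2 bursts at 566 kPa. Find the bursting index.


Formula: Bursting Index = Bursting Strength / Fabric GSM
BI = 566 kPa / 201 g/m^2
BI = 2.816 kPa/(g/m^2)

2.816 kPa/(g/m^2)


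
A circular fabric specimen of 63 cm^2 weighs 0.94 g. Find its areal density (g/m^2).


Formula: GSM = mass_g / area_m2
Step 1: Convert area: 63 cm^2 = 63 / 10000 = 0.0063 m^2
Step 2: GSM = 0.94 g / 0.0063 m^2 = 149.2 g/m^2

149.2 g/m^2


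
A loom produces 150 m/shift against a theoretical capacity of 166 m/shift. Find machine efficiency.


Formula: Efficiency% = (Actual output / Theoretical output) * 100
Efficiency% = (150 / 166) * 100
Efficiency% = 0.903614 * 100 = 90.3614% ≈ 90.4%

90.4%


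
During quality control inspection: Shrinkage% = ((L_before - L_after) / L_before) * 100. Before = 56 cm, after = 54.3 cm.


Formula: Shrinkage% = ((L_before - L_after) / L_before) * 100
Step 1: Shrinkage = 56 - 54.3 = 1.7 cm
Step 2: Shrinkage% = (1.7 / 56) * 100
Step 3: Shrinkage% = 0.030357 * 100 = 3.0357% ≈ 3.0%

3.0%


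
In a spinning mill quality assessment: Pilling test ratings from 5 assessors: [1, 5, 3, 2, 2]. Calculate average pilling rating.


Formula: Mean = sum / count
Sum = 1 + 5 + 3 + 2 + 2 = 13
Mean = 13 / 5 = 2.6

2.6


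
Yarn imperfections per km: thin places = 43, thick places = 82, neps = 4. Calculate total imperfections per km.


Formula: Total = thin places + thick places + neps
Total = 43 + 82 + 4
Total = 129 imperfections/km

129 imperfections/km


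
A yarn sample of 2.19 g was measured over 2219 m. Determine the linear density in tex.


Formula: Tex = (mass_g / length_m) * 1000
Substituting: Tex = (2.19 / 2219) * 1000
Intermediate: 2.19 / 2219 = 0.00098693 g/m
Tex = 0.00098693 * 1000 = 0.99 tex

0.99 tex


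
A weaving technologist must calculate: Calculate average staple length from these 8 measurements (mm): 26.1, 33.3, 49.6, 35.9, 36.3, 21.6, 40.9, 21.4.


Formula: Mean = sum of lengths / count
Sum = 26.1 + 33.3 + 49.6 + 35.9 + 36.3 + 21.6 + 40.9 + 21.4
Sum = 265.1 mm
Mean = 265.1 / 8 = 33.14 mm

33.14 mm


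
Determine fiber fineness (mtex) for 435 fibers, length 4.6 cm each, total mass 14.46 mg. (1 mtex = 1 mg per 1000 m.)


Formula: fineness (mtex) = mass (mg) / total length (km) = (mass_mg / total_length_m) * 1000
Step 1: Convert fiber length: 4.6 cm = 0.046 m
Step 2: Total fiber length = 435 * 0.046 = 20.01 m
Step 3: Linear density = 14.46 mg / 20.01 m = 0.7226 mg/m
Step 4: fineness = 0.7226 * 1000 = 722.6 mtex

722.6 mtex


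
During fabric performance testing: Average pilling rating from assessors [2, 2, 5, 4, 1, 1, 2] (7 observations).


Formula: Mean = sum / count
Sum = 2 + 2 + 5 + 4 + 1 + 1 + 2 = 17
Mean = 17 / 7 = 2.4

2.4


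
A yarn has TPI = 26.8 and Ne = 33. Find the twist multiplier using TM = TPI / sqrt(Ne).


Formula: TM = TPI / sqrt(Ne)
Step 1: sqrt(Ne) = sqrt(33) = 5.7446
Step 2: TM = 26.8 / 5.7446 = 4.67

4.67 TM


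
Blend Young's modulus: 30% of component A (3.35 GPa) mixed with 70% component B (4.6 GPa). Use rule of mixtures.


Formula: Blend property = (fraction_A * property_A) + (fraction_B * property_B)
Step 1: Contribution A = 30/100 * 3.35 GPa = 1.005 GPa
Step 2: Contribution B = 70/100 * 4.6 GPa = 3.22 GPa
Step 3: Blend Young's modulus = 1.005 + 3.22 = 4.225 GPa

4.225 GPa


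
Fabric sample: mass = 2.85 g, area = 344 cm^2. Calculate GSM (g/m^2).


Formula: GSM = mass_g / area_m2
Step 1: Convert area: 344 cm^2 = 344 / 10000 = 0.0344 m^2
Step 2: GSM = 2.85 g / 0.0344 m^2 = 82.8 g/m^2

82.8 g/m^2


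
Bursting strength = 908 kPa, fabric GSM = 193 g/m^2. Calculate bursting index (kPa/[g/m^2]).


Formula: Bursting Index = Bursting Strength / Fabric GSM
BI = 908 kPa / 193 g/m^2
BI = 4.705 kPa/(g/m^2)

4.705 kPa/(g/m^2)


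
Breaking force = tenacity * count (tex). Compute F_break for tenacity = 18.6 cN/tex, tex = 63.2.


Formula: Breaking force = Tenacity * Linear density
F = 18.6 cN/tex * 63.2 tex
F = 1175.52 cN

1175.52 cN


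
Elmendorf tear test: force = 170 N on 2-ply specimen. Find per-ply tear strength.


Formula: Per-ply strength = Total force / Number of plies
Per-ply = 170 N / 2
Per-ply = 85 N

85 N


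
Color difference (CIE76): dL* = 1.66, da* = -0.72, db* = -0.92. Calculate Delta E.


Formula: Delta E = sqrt(dL*^2 + da*^2 + db*^2)
Step 1: dL*^2 = 1.66^2 = 2.7556
Step 2: da*^2 = (-0.72)^2 = 0.5184
Step 3: db*^2 = (-0.92)^2 = 0.8464
Step 4: Sum = 2.7556 + 0.5184 + 0.8464 = 4.1204
Step 5: Delta E = sqrt(4.1204) = 2.03

2.03 Delta E


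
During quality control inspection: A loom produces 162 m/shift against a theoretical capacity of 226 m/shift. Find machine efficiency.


Formula: Efficiency% = (Actual output / Theoretical output) * 100
Efficiency% = (162 / 226) * 100
Efficiency% = 0.716814 * 100 = 71.6814% ≈ 71.7%

71.7%


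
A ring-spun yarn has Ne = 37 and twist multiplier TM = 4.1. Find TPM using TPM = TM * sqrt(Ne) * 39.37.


Formula: TPM = TM * sqrt(Ne) * 39.37
Step 1: sqrt(Ne) = sqrt(37) = 6.0828
Step 2: TM * sqrt(Ne) = 4.1 * 6.0828 = 24.9395
Step 3: TPM = 24.9395 * 39.37 = 982 twists/m

982 twists/m


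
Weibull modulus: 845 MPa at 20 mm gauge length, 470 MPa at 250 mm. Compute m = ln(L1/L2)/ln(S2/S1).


Formula: m = ln(L1/L2) / ln(S2/S1)
Step 1: ln(L1/L2) = ln(20/250) = -2.52573
Step 2: S2/S1 = 470/845 = 0.55621
Step 3: ln(S2/S1) = ln(0.55621) = -0.58661
Step 4: m = -2.52573 / -0.58661 = 4.31

4.31 (Weibull m)


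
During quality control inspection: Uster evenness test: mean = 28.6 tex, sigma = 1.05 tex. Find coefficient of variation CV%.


Formula: CV% = (standard deviation / mean) * 100
Step 1: Ratio = 1.05 / 28.6 = 0.036713
Step 2: CV% = 0.036713 * 100 = 3.6713% ≈ 3.7%

3.7%


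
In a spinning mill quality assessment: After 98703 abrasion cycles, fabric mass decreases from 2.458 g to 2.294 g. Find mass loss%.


Formula: Mass loss% = ((m_before - m_after) / m_before) * 100
Step 1: Mass loss = 2.458 - 2.294 = 0.164 g
Step 2: Ratio = 0.164 / 2.458 = 0.0667209
Step 3: Mass loss% = 0.0667209 * 100 = 6.67209% ≈ 6.67%

6.67%


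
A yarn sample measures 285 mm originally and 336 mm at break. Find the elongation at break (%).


Formula: Elongation (%) = ((L_break - L0) / L0) * 100
Step 1: Extension = 336 - 285 = 51 mm
Step 2: Elongation = (51 / 285) * 100
Step 3: Elongation = 0.178947 * 100 = 17.8947% ≈ 17.9%

17.9%


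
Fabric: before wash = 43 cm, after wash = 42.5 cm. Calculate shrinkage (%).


Formula: Shrinkage% = ((L_before - L_after) / L_before) * 100
Step 1: Shrinkage = 43 - 42.5 = 0.5 cm
Step 2: Shrinkage% = (0.5 / 43) * 100
Step 3: Shrinkage% = 0.011628 * 100 = 1.1628% ≈ 1.2%

1.2%


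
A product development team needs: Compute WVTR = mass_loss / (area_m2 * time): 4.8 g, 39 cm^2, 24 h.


Formula: WVTR = mass_loss / (area * time)
Step 1: Convert area: 39 cm^2 = 0.0039 m^2
Step 2: WVTR = 4.8 g / (0.0039 m^2 * 24 h)
Step 3: WVTR = 4.8 / 0.0936 = 51.3 g/m^2/h

51.3 g/m^2/h


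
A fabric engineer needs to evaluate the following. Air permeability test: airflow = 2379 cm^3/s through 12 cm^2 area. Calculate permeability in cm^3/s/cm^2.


Formula: Air Permeability = Airflow / Test Area
AP = 2379 cm^3/s / 12 cm^2
AP = 198.3 cm^3/s/cm^2

198.3 cm^3/s/cm^2


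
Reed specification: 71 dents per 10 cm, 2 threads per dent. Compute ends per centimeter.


Formula: EPC = (dents per 10 cm * ends per dent) / 10
Step 1: Total ends per 10 cm = 71 * 2 = 142
Step 2: EPC = 142 / 10 = 14.2 ends/cm

14.2 ends/cm


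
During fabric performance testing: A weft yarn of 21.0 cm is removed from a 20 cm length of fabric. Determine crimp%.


Formula: Crimp% = ((L_yarn - L_fabric) / L_fabric) * 100
Step 1: Extension = 21.0 - 20 = 1.0 cm
Step 2: Crimp% = (1.0 / 20) * 100
Step 3: Crimp% = 0.05 * 100 = 5.0%

5.0%


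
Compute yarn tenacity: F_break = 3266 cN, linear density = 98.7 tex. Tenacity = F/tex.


Formula: Tenacity = Breaking force / Linear density
Tenacity = 3266 cN / 98.7 tex
Tenacity = 33.09 cN/tex

33.09 cN/tex


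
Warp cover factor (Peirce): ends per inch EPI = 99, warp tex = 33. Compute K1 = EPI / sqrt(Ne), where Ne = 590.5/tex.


Formula: K1 = EPI / sqrt(Ne), with Ne = 590.5 / tex_warp
Step 1: Ne = 590.5 / 33 = 17.894
Step 2: sqrt(Ne) = sqrt(17.894) = 4.2301
Step 3: K1 = 99 / 4.2301 = 23.4

23.4


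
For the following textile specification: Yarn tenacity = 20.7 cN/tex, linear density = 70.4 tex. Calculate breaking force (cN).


Formula: Breaking force = Tenacity * Linear density
F = 20.7 cN/tex * 70.4 tex
F = 1457.28 cN

1457.28 cN


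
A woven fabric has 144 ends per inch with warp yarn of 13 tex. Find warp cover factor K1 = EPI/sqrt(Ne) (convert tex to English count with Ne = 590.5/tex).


Formula: K1 = EPI / sqrt(Ne), with Ne = 590.5 / tex_warp
Step 1: Ne = 590.5 / 13 = 45.423
Step 2: sqrt(Ne) = sqrt(45.423) = 6.7397
Step 3: K1 = 144 / 6.7397 = 21.4

21.4


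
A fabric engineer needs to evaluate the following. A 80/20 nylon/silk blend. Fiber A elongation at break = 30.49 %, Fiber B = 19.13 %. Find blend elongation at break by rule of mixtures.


Formula: Blend property = (fraction_A * property_A) + (fraction_B * property_B)
Step 1: Contribution A = 80/100 * 30.49 % = 24.392 %
Step 2: Contribution B = 20/100 * 19.13 % = 3.826 %
Step 3: Blend elongation at break = 24.392 + 3.826 = 28.218 %

28.218 %


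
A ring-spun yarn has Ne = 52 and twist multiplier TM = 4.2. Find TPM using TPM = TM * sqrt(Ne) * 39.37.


Formula: TPM = TM * sqrt(Ne) * 39.37
Step 1: sqrt(Ne) = sqrt(52) = 7.2111
Step 2: TM * sqrt(Ne) = 4.2 * 7.2111 = 30.2866
Step 3: TPM = 30.2866 * 39.37 = 1192 twists/m

1192 twists/m


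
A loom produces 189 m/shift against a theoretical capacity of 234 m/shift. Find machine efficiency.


Formula: Efficiency% = (Actual output / Theoretical output) * 100
Efficiency% = (189 / 234) * 100
Efficiency% = 0.807692 * 100 = 80.7692% ≈ 80.8%

80.8%


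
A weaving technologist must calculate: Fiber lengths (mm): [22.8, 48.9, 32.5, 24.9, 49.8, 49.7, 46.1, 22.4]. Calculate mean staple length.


Formula: Mean = sum of lengths / count
Sum = 22.8 + 48.9 + 32.5 + 24.9 + 49.8 + 49.7 + 46.1 + 22.4
Sum = 297.1 mm
Mean = 297.1 / 8 = 37.14 mm

37.14 mm


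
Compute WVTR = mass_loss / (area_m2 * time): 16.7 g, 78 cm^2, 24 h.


Formula: WVTR = mass_loss / (area * time)
Step 1: Convert area: 78 cm^2 = 0.0078 m^2
Step 2: WVTR = 16.7 g / (0.0078 m^2 * 24 h)
Step 3: WVTR = 16.7 / 0.1872 = 89.2 g/m^2/h

89.2 g/m^2/h


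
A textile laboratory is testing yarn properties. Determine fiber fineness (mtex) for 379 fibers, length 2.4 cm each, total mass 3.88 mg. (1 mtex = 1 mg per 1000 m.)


Formula: fineness (mtex) = mass (mg) / total length (km) = (mass_mg / total_length_m) * 1000
Step 1: Convert fiber length: 2.4 cm = 0.024 m
Step 2: Total fiber length = 379 * 0.024 = 9.096 m
Step 3: Linear density = 3.88 mg / 9.096 m = 0.4266 mg/m
Step 4: fineness = 0.4266 * 1000 = 426.6 mtex

426.6 mtex


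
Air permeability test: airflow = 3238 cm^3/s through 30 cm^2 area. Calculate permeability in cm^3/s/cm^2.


Formula: Air Permeability = Airflow / Test Area
AP = 3238 cm^3/s / 30 cm^2
AP = 107.9 cm^3/s/cm^2

107.9 cm^3/s/cm^2


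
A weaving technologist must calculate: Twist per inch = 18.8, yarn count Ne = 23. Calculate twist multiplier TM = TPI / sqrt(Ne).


Formula: TM = TPI / sqrt(Ne)
Step 1: sqrt(Ne) = sqrt(23) = 4.7958
Step 2: TM = 18.8 / 4.7958 = 3.92

3.92 TM


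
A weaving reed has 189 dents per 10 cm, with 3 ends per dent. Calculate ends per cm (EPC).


Formula: EPC = (dents per 10 cm * ends per dent) / 10
Step 1: Total ends per 10 cm = 189 * 3 = 567
Step 2: EPC = 567 / 10 = 56.7 ends/cm

56.7 ends/cm


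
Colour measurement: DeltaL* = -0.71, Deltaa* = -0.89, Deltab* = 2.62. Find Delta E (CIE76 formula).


Formula: Delta E = sqrt(dL*^2 + da*^2 + db*^2)
Step 1: dL*^2 = (-0.71)^2 = 0.5041
Step 2: da*^2 = (-0.89)^2 = 0.7921
Step 3: db*^2 = 2.62^2 = 6.8644
Step 4: Sum = 0.5041 + 0.7921 + 6.8644 = 8.1606
Step 5: Delta E = sqrt(8.1606) = 2.86

2.86 Delta E


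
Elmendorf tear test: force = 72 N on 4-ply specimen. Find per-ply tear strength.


Formula: Per-ply strength = Total force / Number of plies
Per-ply = 72 N / 4
Per-ply = 18 N

18 N


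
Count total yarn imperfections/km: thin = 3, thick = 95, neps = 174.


Formula: Total = thin places + thick places + neps
Total = 3 + 95 + 174
Total = 272 imperfections/km

272 imperfections/km


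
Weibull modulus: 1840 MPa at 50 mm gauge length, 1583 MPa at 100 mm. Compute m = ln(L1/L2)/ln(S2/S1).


Formula: m = ln(L1/L2) / ln(S2/S1)
Step 1: ln(L1/L2) = ln(50/100) = -0.69315
Step 2: S2/S1 = 1583/1840 = 0.86033
Step 3: ln(S2/S1) = ln(0.86033) = -0.15044
Step 4: m = -0.69315 / -0.15044 = 4.61

4.61 (Weibull m)


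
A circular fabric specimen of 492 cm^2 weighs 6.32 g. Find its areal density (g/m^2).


Formula: GSM = mass_g / area_m2
Step 1: Convert area: 492 cm^2 = 492 / 10000 = 0.0492 m^2
Step 2: GSM = 6.32 g / 0.0492 m^2 = 128.5 g/m^2

128.5 g/m^2


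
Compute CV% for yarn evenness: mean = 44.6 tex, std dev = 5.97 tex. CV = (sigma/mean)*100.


Formula: CV% = (standard deviation / mean) * 100
Step 1: Ratio = 5.97 / 44.6 = 0.133857
Step 2: CV% = 0.133857 * 100 = 13.3857% ≈ 13.4%

13.4%


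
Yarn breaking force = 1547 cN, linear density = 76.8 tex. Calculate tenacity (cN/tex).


Formula: Tenacity = Breaking force / Linear density
Tenacity = 1547 cN / 76.8 tex
Tenacity = 20.14 cN/tex

20.14 cN/tex


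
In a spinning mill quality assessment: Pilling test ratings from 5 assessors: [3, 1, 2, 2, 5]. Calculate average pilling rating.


Formula: Mean = sum / count
Sum = 3 + 1 + 2 + 2 + 5 = 13
Mean = 13 / 5 = 2.6

2.6


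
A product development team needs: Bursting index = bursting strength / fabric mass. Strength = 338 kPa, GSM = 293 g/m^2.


Formula: Bursting Index = Bursting Strength / Fabric GSM
BI = 338 kPa / 293 g/m^2
BI = 1.154 kPa/(g/m^2)

1.154 kPa/(g/m^2)


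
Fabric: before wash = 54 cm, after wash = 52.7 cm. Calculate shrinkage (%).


Formula: Shrinkage% = ((L_before - L_after) / L_before) * 100
Step 1: Shrinkage = 54 - 52.7 = 1.3 cm
Step 2: Shrinkage% = (1.3 / 54) * 100
Step 3: Shrinkage% = 0.024074 * 100 = 2.4074% ≈ 2.4%

2.4%


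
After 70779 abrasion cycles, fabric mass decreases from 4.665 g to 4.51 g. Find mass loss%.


Formula: Mass loss% = ((m_before - m_after) / m_before) * 100
Step 1: Mass loss = 4.665 - 4.51 = 0.155 g
Step 2: Ratio = 0.155 / 4.665 = 0.0332262
Step 3: Mass loss% = 0.0332262 * 100 = 3.32262% ≈ 3.32%

3.32%


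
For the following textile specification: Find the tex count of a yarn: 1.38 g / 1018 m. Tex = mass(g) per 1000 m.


Formula: Tex = (mass_g / length_m) * 1000
Substituting: Tex = (1.38 / 1018) * 1000
Intermediate: 1.38 / 1018 = 0.0013556 g/m
Tex = 0.0013556 * 1000 = 1.36 tex

1.36 tex


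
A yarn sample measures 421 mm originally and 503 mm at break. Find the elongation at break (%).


Formula: Elongation (%) = ((L_break - L0) / L0) * 100
Step 1: Extension = 503 - 421 = 82 mm
Step 2: Elongation = (82 / 421) * 100
Step 3: Elongation = 0.194774 * 100 = 19.4774% ≈ 19.5%

19.5%


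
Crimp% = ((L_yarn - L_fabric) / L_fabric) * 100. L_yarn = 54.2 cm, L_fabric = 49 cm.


Formula: Crimp% = ((L_yarn - L_fabric) / L_fabric) * 100
Step 1: Extension = 54.2 - 49 = 5.2 cm
Step 2: Crimp% = (5.2 / 49) * 100
Step 3: Crimp% = 0.106122 * 100 = 10.6122% ≈ 10.6%

10.6%


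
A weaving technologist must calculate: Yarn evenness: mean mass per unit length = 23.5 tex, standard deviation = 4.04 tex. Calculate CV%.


Formula: CV% = (standard deviation / mean) * 100
Step 1: Ratio = 4.04 / 23.5 = 0.171915
Step 2: CV% = 0.171915 * 100 = 17.1915% ≈ 17.2%

17.2%


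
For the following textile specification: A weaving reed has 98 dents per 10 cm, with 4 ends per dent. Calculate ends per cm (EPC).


Formula: EPC = (dents per 10 cm * ends per dent) / 10
Step 1: Total ends per 10 cm = 98 * 4 = 392
Step 2: EPC = 392 / 10 = 39.2 ends/cm

39.2 ends/cm


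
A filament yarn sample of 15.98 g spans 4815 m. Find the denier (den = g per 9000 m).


Formula: den = (mass_g / length_m) * 9000
Substituting: den = (15.98 / 4815) * 9000
Intermediate: 15.98 / 4815 = 0.0033188 g/m
den = 0.0033188 * 9000 = 29.9 denier

29.9 denier


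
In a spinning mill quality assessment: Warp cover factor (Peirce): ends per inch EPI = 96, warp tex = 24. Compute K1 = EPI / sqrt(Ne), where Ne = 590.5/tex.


Formula: K1 = EPI / sqrt(Ne), with Ne = 590.5 / tex_warp
Step 1: Ne = 590.5 / 24 = 24.604
Step 2: sqrt(Ne) = sqrt(24.604) = 4.9602
Step 3: K1 = 96 / 4.9602 = 19.4

19.4


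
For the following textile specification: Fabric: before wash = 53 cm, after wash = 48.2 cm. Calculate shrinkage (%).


Formula: Shrinkage% = ((L_before - L_after) / L_before) * 100
Step 1: Shrinkage = 53 - 48.2 = 4.8 cm
Step 2: Shrinkage% = (4.8 / 53) * 100
Step 3: Shrinkage% = 0.090566 * 100 = 9.0566% ≈ 9.1%

9.1%


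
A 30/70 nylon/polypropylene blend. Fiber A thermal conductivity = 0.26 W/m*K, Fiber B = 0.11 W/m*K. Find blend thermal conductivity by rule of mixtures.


Formula: Blend property = (fraction_A * property_A) + (fraction_B * property_B)
Step 1: Contribution A = 30/100 * 0.26 W/m*K = 0.078 W/m*K
Step 2: Contribution B = 70/100 * 0.11 W/m*K = 0.077 W/m*K
Step 3: Blend thermal conductivity = 0.078 + 0.077 = 0.155 W/m*K

0.155 W/m*K


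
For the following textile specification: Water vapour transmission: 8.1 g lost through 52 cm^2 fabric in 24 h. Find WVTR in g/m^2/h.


Formula: WVTR = mass_loss / (area * time)
Step 1: Convert area: 52 cm^2 = 0.0052 m^2
Step 2: WVTR = 8.1 g / (0.0052 m^2 * 24 h)
Step 3: WVTR = 8.1 / 0.1248 = 64.9 g/m^2/h

64.9 g/m^2/h


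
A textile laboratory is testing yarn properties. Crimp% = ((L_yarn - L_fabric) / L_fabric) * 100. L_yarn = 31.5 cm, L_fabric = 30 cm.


Formula: Crimp% = ((L_yarn - L_fabric) / L_fabric) * 100
Step 1: Extension = 31.5 - 30 = 1.5 cm
Step 2: Crimp% = (1.5 / 30) * 100
Step 3: Crimp% = 0.05 * 100 = 5.0%

5.0%


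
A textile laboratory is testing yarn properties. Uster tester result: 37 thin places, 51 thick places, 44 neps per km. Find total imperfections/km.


Formula: Total = thin places + thick places + neps
Total = 37 + 51 + 44
Total = 132 imperfections/km

132 imperfections/km


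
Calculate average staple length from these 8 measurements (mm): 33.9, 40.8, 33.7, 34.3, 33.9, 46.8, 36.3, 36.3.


Formula: Mean = sum of lengths / count
Sum = 33.9 + 40.8 + 33.7 + 34.3 + 33.9 + 46.8 + 36.3 + 36.3
Sum = 296.0 mm
Mean = 296.0 / 8 = 37.00 mm

37.00 mm


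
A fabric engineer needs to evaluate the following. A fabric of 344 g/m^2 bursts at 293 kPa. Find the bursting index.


Formula: Bursting Index = Bursting Strength / Fabric GSM
BI = 293 kPa / 344 g/m^2
BI = 0.852 kPa/(g/m^2)

0.852 kPa/(g/m^2)


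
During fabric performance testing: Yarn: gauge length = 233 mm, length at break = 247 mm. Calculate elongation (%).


Formula: Elongation (%) = ((L_break - L0) / L0) * 100
Step 1: Extension = 247 - 233 = 14 mm
Step 2: Elongation = (14 / 233) * 100
Step 3: Elongation = 0.060086 * 100 = 6.0086% ≈ 6.0%

6.0%


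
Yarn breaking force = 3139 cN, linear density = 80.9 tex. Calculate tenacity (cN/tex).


Formula: Tenacity = Breaking force / Linear density
Tenacity = 3139 cN / 80.9 tex
Tenacity = 38.80 cN/tex

38.80 cN/tex


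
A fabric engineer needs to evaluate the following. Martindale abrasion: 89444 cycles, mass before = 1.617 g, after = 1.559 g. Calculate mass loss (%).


Formula: Mass loss% = ((m_before - m_after) / m_before) * 100
Step 1: Mass loss = 1.617 - 1.559 = 0.058 g
Step 2: Ratio = 0.058 / 1.617 = 0.0358689
Step 3: Mass loss% = 0.0358689 * 100 = 3.58689% ≈ 3.59%

3.59%


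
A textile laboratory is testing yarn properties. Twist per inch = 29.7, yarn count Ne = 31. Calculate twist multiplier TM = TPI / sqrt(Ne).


Formula: TM = TPI / sqrt(Ne)
Step 1: sqrt(Ne) = sqrt(31) = 5.5678
Step 2: TM = 29.7 / 5.5678 = 5.33

5.33 TM


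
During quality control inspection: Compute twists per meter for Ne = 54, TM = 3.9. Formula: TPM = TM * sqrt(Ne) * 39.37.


Formula: TPM = TM * sqrt(Ne) * 39.37
Step 1: sqrt(Ne) = sqrt(54) = 7.3485
Step 2: TM * sqrt(Ne) = 3.9 * 7.3485 = 28.6592
Step 3: TPM = 28.6592 * 39.37 = 1128 twists/m

1128 twists/m


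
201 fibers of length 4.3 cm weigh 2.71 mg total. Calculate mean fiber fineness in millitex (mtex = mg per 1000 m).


Formula: fineness (mtex) = mass (mg) / total length (km) = (mass_mg / total_length_m) * 1000
Step 1: Convert fiber length: 4.3 cm = 0.043 m
Step 2: Total fiber length = 201 * 0.043 = 8.643 m
Step 3: Linear density = 2.71 mg / 8.643 m = 0.3135 mg/m
Step 4: fineness = 0.3135 * 1000 = 313.5 mtex

313.5 mtex


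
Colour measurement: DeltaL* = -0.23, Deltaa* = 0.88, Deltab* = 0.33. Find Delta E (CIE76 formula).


Formula: Delta E = sqrt(dL*^2 + da*^2 + db*^2)
Step 1: dL*^2 = (-0.23)^2 = 0.0529
Step 2: da*^2 = 0.88^2 = 0.7744
Step 3: db*^2 = 0.33^2 = 0.1089
Step 4: Sum = 0.0529 + 0.7744 + 0.1089 = 0.9362
Step 5: Delta E = sqrt(0.9362) = 0.97

0.97 Delta E


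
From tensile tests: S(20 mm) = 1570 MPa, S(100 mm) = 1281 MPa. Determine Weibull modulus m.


Formula: m = ln(L1/L2) / ln(S2/S1)
Step 1: ln(L1/L2) = ln(20/100) = -1.60944
Step 2: S2/S1 = 1281/1570 = 0.81592
Step 3: ln(S2/S1) = ln(0.81592) = -0.20344
Step 4: m = -1.60944 / -0.20344 = 7.91

7.91 (Weibull m)


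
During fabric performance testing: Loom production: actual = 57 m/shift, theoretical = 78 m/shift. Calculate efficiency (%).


Formula: Efficiency% = (Actual output / Theoretical output) * 100
Efficiency% = (57 / 78) * 100
Efficiency% = 0.730769 * 100 = 73.0769% ≈ 73.1%

73.1%


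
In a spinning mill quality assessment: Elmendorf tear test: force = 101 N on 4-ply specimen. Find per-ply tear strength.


Formula: Per-ply strength = Total force / Number of plies
Per-ply = 101 N / 4
Per-ply = 25.25 N

25.25 N


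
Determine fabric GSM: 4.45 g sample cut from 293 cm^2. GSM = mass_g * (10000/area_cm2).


Formula: GSM = mass_g / area_m2
Step 1: Convert area: 293 cm^2 = 293 / 10000 = 0.0293 m^2
Step 2: GSM = 4.45 g / 0.0293 m^2 = 151.9 g/m^2

151.9 g/m^2


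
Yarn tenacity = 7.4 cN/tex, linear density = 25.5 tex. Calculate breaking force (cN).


Formula: Breaking force = Tenacity * Linear density
F = 7.4 cN/tex * 25.5 tex
F = 188.70 cN

188.70 cN


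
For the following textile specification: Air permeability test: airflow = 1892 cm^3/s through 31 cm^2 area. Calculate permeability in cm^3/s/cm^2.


Formula: Air Permeability = Airflow / Test Area
AP = 1892 cm^3/s / 31 cm^2
AP = 61.0 cm^3/s/cm^2

61.0 cm^3/s/cm^2


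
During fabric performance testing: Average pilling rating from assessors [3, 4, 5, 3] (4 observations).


Formula: Mean = sum / count
Sum = 3 + 4 + 5 + 3 = 15
Mean = 15 / 4 = 3.8

3.8


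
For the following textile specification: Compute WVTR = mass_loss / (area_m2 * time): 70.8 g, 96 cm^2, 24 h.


Formula: WVTR = mass_loss / (area * time)
Step 1: Convert area: 96 cm^2 = 0.0096 m^2
Step 2: WVTR = 70.8 g / (0.0096 m^2 * 24 h)
Step 3: WVTR = 70.8 / 0.2304 = 307.3 g/m^2/h

307.3 g/m^2/h


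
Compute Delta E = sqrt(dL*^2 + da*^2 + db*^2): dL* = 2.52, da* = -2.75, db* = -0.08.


Formula: Delta E = sqrt(dL*^2 + da*^2 + db*^2)
Step 1: dL*^2 = 2.52^2 = 6.3504
Step 2: da*^2 = (-2.75)^2 = 7.5625
Step 3: db*^2 = (-0.08)^2 = 0.0064
Step 4: Sum = 6.3504 + 7.5625 + 0.0064 = 13.9193
Step 5: Delta E = sqrt(13.9193) = 3.73

3.73 Delta E


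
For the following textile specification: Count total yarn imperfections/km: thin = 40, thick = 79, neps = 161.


Formula: Total = thin places + thick places + neps
Total = 40 + 79 + 161
Total = 280 imperfections/km

280 imperfections/km


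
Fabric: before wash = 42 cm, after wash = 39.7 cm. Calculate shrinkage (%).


Formula: Shrinkage% = ((L_before - L_after) / L_before) * 100
Step 1: Shrinkage = 42 - 39.7 = 2.3 cm
Step 2: Shrinkage% = (2.3 / 42) * 100
Step 3: Shrinkage% = 0.054762 * 100 = 5.4762% ≈ 5.5%

5.5%


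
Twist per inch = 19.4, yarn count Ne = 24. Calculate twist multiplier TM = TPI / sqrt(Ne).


Formula: TM = TPI / sqrt(Ne)
Step 1: sqrt(Ne) = sqrt(24) = 4.899
Step 2: TM = 19.4 / 4.899 = 3.96

3.96 TM


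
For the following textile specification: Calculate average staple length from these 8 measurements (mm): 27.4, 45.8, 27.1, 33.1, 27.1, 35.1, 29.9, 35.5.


Formula: Mean = sum of lengths / count
Sum = 27.4 + 45.8 + 27.1 + 33.1 + 27.1 + 35.1 + 29.9 + 35.5
Sum = 261.0 mm
Mean = 261.0 / 8 = 32.63 mm

32.63 mm


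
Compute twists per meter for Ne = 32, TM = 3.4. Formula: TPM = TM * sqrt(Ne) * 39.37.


Formula: TPM = TM * sqrt(Ne) * 39.37
Step 1: sqrt(Ne) = sqrt(32) = 5.6569
Step 2: TM * sqrt(Ne) = 3.4 * 5.6569 = 19.2335
Step 3: TPM = 19.2335 * 39.37 = 757 twists/m

757 twists/m


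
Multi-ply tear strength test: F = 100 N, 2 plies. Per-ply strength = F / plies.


Formula: Per-ply strength = Total force / Number of plies
Per-ply = 100 N / 2
Per-ply = 50 N

50 N


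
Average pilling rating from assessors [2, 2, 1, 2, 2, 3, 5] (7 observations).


Formula: Mean = sum / count
Sum = 2 + 2 + 1 + 2 + 2 + 3 + 5 = 17
Mean = 17 / 7 = 2.4

2.4


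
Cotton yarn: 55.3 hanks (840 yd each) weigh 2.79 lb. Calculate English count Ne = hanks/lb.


Formula: Ne = hanks / mass_lb
Substituting: Ne = 55.3 / 2.79
Ne = 19.8

19.8 Ne


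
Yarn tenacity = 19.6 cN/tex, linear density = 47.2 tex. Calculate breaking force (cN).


Formula: Breaking force = Tenacity * Linear density
F = 19.6 cN/tex * 47.2 tex
F = 925.12 cN

925.12 cN


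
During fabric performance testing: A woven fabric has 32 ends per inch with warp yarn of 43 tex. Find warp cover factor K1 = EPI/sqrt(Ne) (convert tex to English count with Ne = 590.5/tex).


Formula: K1 = EPI / sqrt(Ne), with Ne = 590.5 / tex_warp
Step 1: Ne = 590.5 / 43 = 13.733
Step 2: sqrt(Ne) = sqrt(13.733) = 3.7058
Step 3: K1 = 32 / 3.7058 = 8.6

8.6


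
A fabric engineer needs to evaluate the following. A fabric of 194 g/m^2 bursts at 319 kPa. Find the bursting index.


Formula: Bursting Index = Bursting Strength / Fabric GSM
BI = 319 kPa / 194 g/m^2
BI = 1.644 kPa/(g/m^2)

1.644 kPa/(g/m^2)


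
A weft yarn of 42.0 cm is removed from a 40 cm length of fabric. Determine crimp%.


Formula: Crimp% = ((L_yarn - L_fabric) / L_fabric) * 100
Step 1: Extension = 42.0 - 40 = 2.0 cm
Step 2: Crimp% = (2.0 / 40) * 100
Step 3: Crimp% = 0.05 * 100 = 5.0%

5.0%


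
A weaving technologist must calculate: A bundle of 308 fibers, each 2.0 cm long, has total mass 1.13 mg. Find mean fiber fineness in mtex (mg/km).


Formula: fineness (mtex) = mass (mg) / total length (km) = (mass_mg / total_length_m) * 1000
Step 1: Convert fiber length: 2.0 cm = 0.02 m
Step 2: Total fiber length = 308 * 0.02 = 6.16 m
Step 3: Linear density = 1.13 mg / 6.16 m = 0.1834 mg/m
Step 4: fineness = 0.1834 * 1000 = 183.4 mtex

183.4 mtex


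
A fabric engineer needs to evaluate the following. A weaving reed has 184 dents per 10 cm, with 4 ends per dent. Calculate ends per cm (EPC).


Formula: EPC = (dents per 10 cm * ends per dent) / 10
Step 1: Total ends per 10 cm = 184 * 4 = 736
Step 2: EPC = 736 / 10 = 73.6 ends/cm

73.6 ends/cm


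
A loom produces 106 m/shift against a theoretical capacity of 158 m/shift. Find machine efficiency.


Formula: Efficiency% = (Actual output / Theoretical output) * 100
Efficiency% = (106 / 158) * 100
Efficiency% = 0.670886 * 100 = 67.0886% ≈ 67.1%

67.1%


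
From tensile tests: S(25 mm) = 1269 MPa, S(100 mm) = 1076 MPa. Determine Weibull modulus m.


Formula: m = ln(L1/L2) / ln(S2/S1)
Step 1: ln(L1/L2) = ln(25/100) = -1.38629
Step 2: S2/S1 = 1076/1269 = 0.84791
Step 3: ln(S2/S1) = ln(0.84791) = -0.16498
Step 4: m = -1.38629 / -0.16498 = 8.40

8.40 (Weibull m)


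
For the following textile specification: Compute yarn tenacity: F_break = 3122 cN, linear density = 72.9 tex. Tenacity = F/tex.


Formula: Tenacity = Breaking force / Linear density
Tenacity = 3122 cN / 72.9 tex
Tenacity = 42.83 cN/tex

42.83 cN/tex


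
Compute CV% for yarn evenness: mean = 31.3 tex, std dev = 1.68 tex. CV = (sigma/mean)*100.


Formula: CV% = (standard deviation / mean) * 100
Step 1: Ratio = 1.68 / 31.3 = 0.053674
Step 2: CV% = 0.053674 * 100 = 5.3674% ≈ 5.4%

5.4%


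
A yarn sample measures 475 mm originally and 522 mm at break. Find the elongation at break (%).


Formula: Elongation (%) = ((L_break - L0) / L0) * 100
Step 1: Extension = 522 - 475 = 47 mm
Step 2: Elongation = (47 / 475) * 100
Step 3: Elongation = 0.098947 * 100 = 9.8947% ≈ 9.9%

9.9%


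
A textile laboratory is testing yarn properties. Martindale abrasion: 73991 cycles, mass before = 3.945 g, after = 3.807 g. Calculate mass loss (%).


Formula: Mass loss% = ((m_before - m_after) / m_before) * 100
Step 1: Mass loss = 3.945 - 3.807 = 0.138 g
Step 2: Ratio = 0.138 / 3.945 = 0.034981
Step 3: Mass loss% = 0.034981 * 100 = 3.4981% ≈ 3.50%

3.50%


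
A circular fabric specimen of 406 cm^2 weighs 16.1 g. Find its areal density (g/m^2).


Formula: GSM = mass_g / area_m2
Step 1: Convert area: 406 cm^2 = 406 / 10000 = 0.0406 m^2
Step 2: GSM = 16.1 g / 0.0406 m^2 = 396.6 g/m^2

396.6 g/m^2


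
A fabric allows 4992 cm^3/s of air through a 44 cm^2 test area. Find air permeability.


Formula: Air Permeability = Airflow / Test Area
AP = 4992 cm^3/s / 44 cm^2
AP = 113.5 cm^3/s/cm^2

113.5 cm^3/s/cm^2


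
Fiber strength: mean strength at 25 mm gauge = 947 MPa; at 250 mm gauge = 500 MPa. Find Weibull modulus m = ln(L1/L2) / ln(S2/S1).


Formula: m = ln(L1/L2) / ln(S2/S1)
Step 1: ln(L1/L2) = ln(25/250) = -2.30259
Step 2: S2/S1 = 500/947 = 0.52798
Step 3: ln(S2/S1) = ln(0.52798) = -0.63870
Step 4: m = -2.30259 / -0.63870 = 3.61

3.61 (Weibull m)


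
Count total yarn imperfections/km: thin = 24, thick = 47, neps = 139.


Formula: Total = thin places + thick places + neps
Total = 24 + 47 + 139
Total = 210 imperfections/km

210 imperfections/km


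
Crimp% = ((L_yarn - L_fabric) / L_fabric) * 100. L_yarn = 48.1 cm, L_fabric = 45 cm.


Formula: Crimp% = ((L_yarn - L_fabric) / L_fabric) * 100
Step 1: Extension = 48.1 - 45 = 3.1 cm
Step 2: Crimp% = (3.1 / 45) * 100
Step 3: Crimp% = 0.068889 * 100 = 6.8889% ≈ 6.9%

6.9%


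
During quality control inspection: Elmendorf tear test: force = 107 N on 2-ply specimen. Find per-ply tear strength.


Formula: Per-ply strength = Total force / Number of plies
Per-ply = 107 N / 2
Per-ply = 53.5 N

53.5 N


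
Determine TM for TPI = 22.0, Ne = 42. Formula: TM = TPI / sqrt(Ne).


Formula: TM = TPI / sqrt(Ne)
Step 1: sqrt(Ne) = sqrt(42) = 6.4807
Step 2: TM = 22.0 / 6.4807 = 3.39

3.39 TM


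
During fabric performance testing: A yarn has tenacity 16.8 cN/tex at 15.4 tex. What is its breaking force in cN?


Formula: Breaking force = Tenacity * Linear density
F = 16.8 cN/tex * 15.4 tex
F = 258.72 cN

258.72 cN


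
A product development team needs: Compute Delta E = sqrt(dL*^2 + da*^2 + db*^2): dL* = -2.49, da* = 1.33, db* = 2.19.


Formula: Delta E = sqrt(dL*^2 + da*^2 + db*^2)
Step 1: dL*^2 = (-2.49)^2 = 6.2001
Step 2: da*^2 = 1.33^2 = 1.7689
Step 3: db*^2 = 2.19^2 = 4.7961
Step 4: Sum = 6.2001 + 1.7689 + 4.7961 = 12.7651
Step 5: Delta E = sqrt(12.7651) = 3.57

3.57 Delta E


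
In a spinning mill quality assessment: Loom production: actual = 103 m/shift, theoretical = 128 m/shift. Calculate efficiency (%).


Formula: Efficiency% = (Actual output / Theoretical output) * 100
Efficiency% = (103 / 128) * 100
Efficiency% = 0.804688 * 100 = 80.4688% ≈ 80.5%

80.5%


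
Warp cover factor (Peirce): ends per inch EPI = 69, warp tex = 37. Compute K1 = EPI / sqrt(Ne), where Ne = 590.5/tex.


Formula: K1 = EPI / sqrt(Ne), with Ne = 590.5 / tex_warp
Step 1: Ne = 590.5 / 37 = 15.959
Step 2: sqrt(Ne) = sqrt(15.959) = 3.9949
Step 3: K1 = 69 / 3.9949 = 17.3

17.3


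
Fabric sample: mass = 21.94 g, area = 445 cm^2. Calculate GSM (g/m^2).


Formula: GSM = mass_g / area_m2
Step 1: Convert area: 445 cm^2 = 445 / 10000 = 0.0445 m^2
Step 2: GSM = 21.94 g / 0.0445 m^2 = 493.0 g/m^2

493.0 g/m^2


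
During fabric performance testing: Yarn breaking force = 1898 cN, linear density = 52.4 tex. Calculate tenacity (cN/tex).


Formula: Tenacity = Breaking force / Linear density
Tenacity = 1898 cN / 52.4 tex
Tenacity = 36.22 cN/tex

36.22 cN/tex


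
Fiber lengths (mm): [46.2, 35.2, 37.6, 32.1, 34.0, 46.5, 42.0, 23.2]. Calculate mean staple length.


Formula: Mean = sum of lengths / count
Sum = 46.2 + 35.2 + 37.6 + 32.1 + 34.0 + 46.5 + 42.0 + 23.2
Sum = 296.8 mm
Mean = 296.8 / 8 = 37.10 mm

37.10 mm


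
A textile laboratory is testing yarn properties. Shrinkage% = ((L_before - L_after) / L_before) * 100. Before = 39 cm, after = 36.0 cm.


Formula: Shrinkage% = ((L_before - L_after) / L_before) * 100
Step 1: Shrinkage = 39 - 36.0 = 3.0 cm
Step 2: Shrinkage% = (3.0 / 39) * 100
Step 3: Shrinkage% = 0.076923 * 100 = 7.6923% ≈ 7.7%

7.7%


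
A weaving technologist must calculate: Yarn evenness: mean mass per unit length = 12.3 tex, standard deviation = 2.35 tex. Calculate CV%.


Formula: CV% = (standard deviation / mean) * 100
Step 1: Ratio = 2.35 / 12.3 = 0.191057
Step 2: CV% = 0.191057 * 100 = 19.1057% ≈ 19.1%

19.1%


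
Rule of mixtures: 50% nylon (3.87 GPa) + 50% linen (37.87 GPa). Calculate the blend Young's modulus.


Formula: Blend property = (fraction_A * property_A) + (fraction_B * property_B)
Step 1: Contribution A = 50/100 * 3.87 GPa = 1.935 GPa
Step 2: Contribution B = 50/100 * 37.87 GPa = 18.935 GPa
Step 3: Blend Young's modulus = 1.935 + 18.935 = 20.87 GPa

20.87 GPa


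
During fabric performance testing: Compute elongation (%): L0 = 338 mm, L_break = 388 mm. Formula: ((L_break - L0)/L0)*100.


Formula: Elongation (%) = ((L_break - L0) / L0) * 100
Step 1: Extension = 388 - 338 = 50 mm
Step 2: Elongation = (50 / 338) * 100
Step 3: Elongation = 0.147929 * 100 = 14.7929% ≈ 14.8%

14.8%


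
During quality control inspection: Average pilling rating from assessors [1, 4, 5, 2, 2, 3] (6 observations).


Formula: Mean = sum / count
Sum = 1 + 4 + 5 + 2 + 2 + 3 = 17
Mean = 17 / 6 = 2.8

2.8


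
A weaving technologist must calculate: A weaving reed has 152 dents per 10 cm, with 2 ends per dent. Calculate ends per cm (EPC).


Formula: EPC = (dents per 10 cm * ends per dent) / 10
Step 1: Total ends per 10 cm = 152 * 2 = 304
Step 2: EPC = 304 / 10 = 30.4 ends/cm

30.4 ends/cm


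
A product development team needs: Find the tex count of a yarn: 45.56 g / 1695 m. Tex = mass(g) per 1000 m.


Formula: Tex = (mass_g / length_m) * 1000
Substituting: Tex = (45.56 / 1695) * 1000
Intermediate: 45.56 / 1695 = 0.02687906 g/m
Tex = 0.02687906 * 1000 = 26.88 tex

26.88 tex


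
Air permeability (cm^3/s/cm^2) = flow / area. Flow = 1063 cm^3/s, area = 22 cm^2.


Formula: Air Permeability = Airflow / Test Area
AP = 1063 cm^3/s / 22 cm^2
AP = 48.3 cm^3/s/cm^2

48.3 cm^3/s/cm^2


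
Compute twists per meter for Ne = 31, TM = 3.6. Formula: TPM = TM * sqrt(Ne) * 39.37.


Formula: TPM = TM * sqrt(Ne) * 39.37
Step 1: sqrt(Ne) = sqrt(31) = 5.5678
Step 2: TM * sqrt(Ne) = 3.6 * 5.5678 = 20.0441
Step 3: TPM = 20.0441 * 39.37 = 789 twists/m

789 twists/m


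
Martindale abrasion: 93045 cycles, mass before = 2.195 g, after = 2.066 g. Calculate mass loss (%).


Formula: Mass loss% = ((m_before - m_after) / m_before) * 100
Step 1: Mass loss = 2.195 - 2.066 = 0.129 g
Step 2: Ratio = 0.129 / 2.195 = 0.0587699
Step 3: Mass loss% = 0.0587699 * 100 = 5.87699% ≈ 5.88%

5.88%


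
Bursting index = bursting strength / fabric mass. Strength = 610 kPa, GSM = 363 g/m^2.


Formula: Bursting Index = Bursting Strength / Fabric GSM
BI = 610 kPa / 363 g/m^2
BI = 1.680 kPa/(g/m^2)

1.680 kPa/(g/m^2)


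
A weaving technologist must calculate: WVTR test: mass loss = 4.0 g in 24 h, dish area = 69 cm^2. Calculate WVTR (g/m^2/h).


Formula: WVTR = mass_loss / (area * time)
Step 1: Convert area: 69 cm^2 = 0.0069 m^2
Step 2: WVTR = 4.0 g / (0.0069 m^2 * 24 h)
Step 3: WVTR = 4.0 / 0.1656 = 24.2 g/m^2/h

24.2 g/m^2/h


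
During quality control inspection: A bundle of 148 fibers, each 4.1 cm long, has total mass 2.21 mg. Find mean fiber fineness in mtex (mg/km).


Formula: fineness (mtex) = mass (mg) / total length (km) = (mass_mg / total_length_m) * 1000
Step 1: Convert fiber length: 4.1 cm = 0.041 m
Step 2: Total fiber length = 148 * 0.041 = 6.068 m
Step 3: Linear density = 2.21 mg / 6.068 m = 0.3642 mg/m
Step 4: fineness = 0.3642 * 1000 = 364.2 mtex

364.2 mtex


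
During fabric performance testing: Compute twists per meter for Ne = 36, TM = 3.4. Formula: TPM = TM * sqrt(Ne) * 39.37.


Formula: TPM = TM * sqrt(Ne) * 39.37
Step 1: sqrt(Ne) = sqrt(36) = 6
Step 2: TM * sqrt(Ne) = 3.4 * 6 = 20.4
Step 3: TPM = 20.4 * 39.37 = 803 twists/m

803 twists/m


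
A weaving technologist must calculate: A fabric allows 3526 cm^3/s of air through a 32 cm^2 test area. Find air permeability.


Formula: Air Permeability = Airflow / Test Area
AP = 3526 cm^3/s / 32 cm^2
AP = 110.2 cm^3/s/cm^2

110.2 cm^3/s/cm^2


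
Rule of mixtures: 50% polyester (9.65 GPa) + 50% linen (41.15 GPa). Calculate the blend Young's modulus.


Formula: Blend property = (fraction_A * property_A) + (fraction_B * property_B)
Step 1: Contribution A = 50/100 * 9.65 GPa = 4.825 GPa
Step 2: Contribution B = 50/100 * 41.15 GPa = 20.575 GPa
Step 3: Blend Young's modulus = 4.825 + 20.575 = 25.4 GPa

25.4 GPa


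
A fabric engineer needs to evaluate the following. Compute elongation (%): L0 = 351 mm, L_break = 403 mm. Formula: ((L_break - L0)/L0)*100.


Formula: Elongation (%) = ((L_break - L0) / L0) * 100
Step 1: Extension = 403 - 351 = 52 mm
Step 2: Elongation = (52 / 351) * 100
Step 3: Elongation = 0.148148 * 100 = 14.8148% ≈ 14.8%

14.8%


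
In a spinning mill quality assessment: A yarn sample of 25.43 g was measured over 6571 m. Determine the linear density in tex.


Formula: Tex = (mass_g / length_m) * 1000
Substituting: Tex = (25.43 / 6571) * 1000
Intermediate: 25.43 / 6571 = 0.00387004 g/m
Tex = 0.00387004 * 1000 = 3.87 tex

3.87 tex


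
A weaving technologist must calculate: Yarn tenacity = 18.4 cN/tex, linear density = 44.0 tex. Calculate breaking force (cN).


Formula: Breaking force = Tenacity * Linear density
F = 18.4 cN/tex * 44.0 tex
F = 809.60 cN

809.60 cN


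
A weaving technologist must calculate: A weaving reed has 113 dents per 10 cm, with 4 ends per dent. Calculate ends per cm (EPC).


Formula: EPC = (dents per 10 cm * ends per dent) / 10
Step 1: Total ends per 10 cm = 113 * 4 = 452
Step 2: EPC = 452 / 10 = 45.2 ends/cm

45.2 ends/cm


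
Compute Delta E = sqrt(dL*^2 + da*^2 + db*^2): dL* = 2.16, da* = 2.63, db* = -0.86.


Formula: Delta E = sqrt(dL*^2 + da*^2 + db*^2)
Step 1: dL*^2 = 2.16^2 = 4.6656
Step 2: da*^2 = 2.63^2 = 6.9169
Step 3: db*^2 = (-0.86)^2 = 0.7396
Step 4: Sum = 4.6656 + 6.9169 + 0.7396 = 12.3221
Step 5: Delta E = sqrt(12.3221) = 3.51

3.51 Delta E


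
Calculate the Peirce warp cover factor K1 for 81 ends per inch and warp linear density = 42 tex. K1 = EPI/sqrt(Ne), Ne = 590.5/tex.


Formula: K1 = EPI / sqrt(Ne), with Ne = 590.5 / tex_warp
Step 1: Ne = 590.5 / 42 = 14.06
Step 2: sqrt(Ne) = sqrt(14.06) = 3.7497
Step 3: K1 = 81 / 3.7497 = 21.6

21.6
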